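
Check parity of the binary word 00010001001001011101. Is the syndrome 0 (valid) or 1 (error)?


Syndrome = XOR of all bits = 0 XOR 0 XOR 0 XOR 1 XOR 0 XOR 0 XOR 0 XOR 1 XOR 0 XOR 0 XOR 1 XOR 0 XOR 0 XOR 1 XOR 0 XOR 1 XOR 1 XOR 1 XOR 0 XOR 1 = 0

0


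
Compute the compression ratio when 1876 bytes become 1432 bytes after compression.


Ratio = original / compressed = 1876 / 1432 = 1.3101

1.3101


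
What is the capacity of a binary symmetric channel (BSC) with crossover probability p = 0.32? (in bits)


H(p) = -p*log2(p) - (1-p)*log2(1-p) = -0.32*log2(0.32) - 0.68*log2(0.68) = 0.526034 + 0.378347 = 0.9044. C = 1 - H(p) = 1 - 0.9044 = 0.0956

0.0956 bits


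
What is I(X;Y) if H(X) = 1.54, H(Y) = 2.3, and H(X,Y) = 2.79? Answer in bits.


I(X;Y) = H(X) + H(Y) - H(X,Y) = 1.54 + 2.3 - 2.79 = 1.05

1.05 bits


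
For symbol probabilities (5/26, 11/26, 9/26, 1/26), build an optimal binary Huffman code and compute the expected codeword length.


Huffman construction (repeatedly merge the two least-probable nodes; each merge adds 1 bit to every symbol beneath it): 1/26 + 5/26 = 3/13; 3/13 + 9/26 = 15/26; 11/26 + 15/26 = 1. Resulting codeword lengths (in the order the probabilities were given): (3, 1, 2, 3). L_avg = sum(p_i * l_i) = 5/26*3 + 11/26*1 + 9/26*2 + 1/26*3 = 47/26 = 1.8077

1.8077 bits


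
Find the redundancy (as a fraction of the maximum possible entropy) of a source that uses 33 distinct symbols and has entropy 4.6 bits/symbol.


H_max = log2(K) = log2(33) = 5.0444 bits/symbol. Redundancy = 1 - H/H_max = 1 - 4.6/5.0444 = 1 - 0.9119 = 0.0881

0.0881


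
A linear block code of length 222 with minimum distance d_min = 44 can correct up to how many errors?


Correction capability = floor((d-1)/2) = floor((44-1)/2) = 21

21 errors


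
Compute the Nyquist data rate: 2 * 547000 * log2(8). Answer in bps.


Rate = 2 * B * log2(M) = 2 * 547000 * 3.0 = 3282000.0

3282000.0 bps


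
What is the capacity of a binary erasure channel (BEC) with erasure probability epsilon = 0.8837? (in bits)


C = 1 - epsilon = 1 - 0.8837 = 0.1163

0.1163 bits


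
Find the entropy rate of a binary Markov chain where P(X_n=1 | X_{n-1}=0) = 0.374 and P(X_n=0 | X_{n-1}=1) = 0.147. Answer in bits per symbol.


Stationary distribution: pi_0 = p10/(p01+p10) = 0.2821, pi_1 = 0.7179. Entropy rate H' = pi_0*H(p01) + pi_1*H(p10) = 0.2821*0.9537 + 0.7179*0.6023 = 0.7014

0.7014 bits/symbol


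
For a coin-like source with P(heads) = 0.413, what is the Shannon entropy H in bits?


H = -p*log2(p) - (1-p)*log2(1-p). -0.413*log2(0.413) = 0.526900; -0.587*log2(0.587) = 0.451149. H = 0.526900 + 0.451149 = 0.978

0.978 bits


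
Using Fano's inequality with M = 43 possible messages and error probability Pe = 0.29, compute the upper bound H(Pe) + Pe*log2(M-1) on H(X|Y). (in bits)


H(Pe) = -Pe*log2(Pe) - (1-Pe)*log2(1-Pe) = -0.29*log2(0.29) - 0.71*log2(0.71) = 0.517904 + 0.350817 = 0.8687. Pe*log2(M-1) = 0.29*log2(42) = 1.563772. Bound = H(Pe) + Pe*log2(M-1) = 0.517904 + 0.350817 + 1.563772 = 2.4325

2.4325 bits


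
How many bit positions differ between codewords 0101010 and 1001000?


Count differing positions: ^ ^ . . . ^ . = 3 differences

3


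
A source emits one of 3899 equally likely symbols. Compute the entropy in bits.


H = log2(n) = log2(3899) = 11.9289

11.9289 bits


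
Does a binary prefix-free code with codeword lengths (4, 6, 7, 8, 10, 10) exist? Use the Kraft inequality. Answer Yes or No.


Kraft sum = sum(2^(-l_i)) = 0.0918, need <= 1. Result: satisfied (a binary prefix-free code with these lengths exists)

Yes


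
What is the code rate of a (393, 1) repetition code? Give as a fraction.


Rate = k/n = 1/393

1/393


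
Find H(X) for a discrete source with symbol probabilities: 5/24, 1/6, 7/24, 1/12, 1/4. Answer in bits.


H = -sum(p_i * log2(p_i)). Terms: -(5/24)*log2(5/24) = 0.471466; -(1/6)*log2(1/6) = 0.430827; -(7/24)*log2(7/24) = 0.518469; -(1/12)*log2(1/12) = 0.298747; -(1/4)*log2(1/4) = 0.500000. H = 0.471466 + 0.430827 + 0.518469 + 0.298747 + 0.500000 = 2.2195

2.2195 bits


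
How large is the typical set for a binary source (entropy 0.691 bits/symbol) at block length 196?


log2|A_typical| = nH = 196 * 0.691 = 135.436, so |A_typical| ~ 2^135.436 = 5.892e+40

5.892e+40


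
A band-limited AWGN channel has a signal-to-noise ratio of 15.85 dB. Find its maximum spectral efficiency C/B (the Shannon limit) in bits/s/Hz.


SNR_linear = 10^(15.85/10) = 38.4592; C/B = log2(1 + SNR_linear) = log2(1 + 38.4592) = 5.3023

5.3023 bits/s/Hz


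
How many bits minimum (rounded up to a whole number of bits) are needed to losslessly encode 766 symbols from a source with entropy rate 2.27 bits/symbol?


Minimum bits >= n * H = 766 * 2.27 = 1738.82, rounded up to a whole number of bits = 1739

1739 bits


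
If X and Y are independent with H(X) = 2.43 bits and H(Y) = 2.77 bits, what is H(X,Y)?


For independent variables, H(X,Y) = H(X) + H(Y) = 2.43 + 2.77 = 5.2

5.2 bits


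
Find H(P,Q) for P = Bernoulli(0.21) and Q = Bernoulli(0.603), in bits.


H(P,Q) = -p*log2(q) - (1-p)*log2(1-q). -0.21*log2(0.603) = 0.153252; -0.79*log2(0.397) = 1.052903. H(P,Q) = 0.153252 + 1.052903 = 1.2062

1.2062 bits


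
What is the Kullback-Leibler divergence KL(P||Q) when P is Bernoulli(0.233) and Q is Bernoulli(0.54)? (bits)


KL = p*log2(p/q) + (1-p)*log2((1-p)/(1-q)) = 0.233*log2(0.233/0.54) + 0.767*log2(0.767/0.46) = 0.2832

0.2832 bits


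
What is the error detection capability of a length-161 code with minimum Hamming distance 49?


Detection capability = d_min - 1 = 49 - 1 = 48

48 errors


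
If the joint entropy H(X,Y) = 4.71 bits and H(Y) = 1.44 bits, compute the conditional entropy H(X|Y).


H(X|Y) = H(X,Y) - H(Y) = 4.71 - 1.44 = 3.27

3.27 bits


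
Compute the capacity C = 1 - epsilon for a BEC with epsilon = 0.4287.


C = 1 - epsilon = 1 - 0.4287 = 0.5713

0.5713 bits


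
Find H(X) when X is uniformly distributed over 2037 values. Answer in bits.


H = log2(n) = log2(2037) = 10.9922

10.9922 bits


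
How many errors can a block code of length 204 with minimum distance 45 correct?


Correction capability = floor((d-1)/2) = floor((45-1)/2) = 22

22 errors


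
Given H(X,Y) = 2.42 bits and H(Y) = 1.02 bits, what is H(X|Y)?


H(X|Y) = H(X,Y) - H(Y) = 2.42 - 1.02 = 1.4

1.4 bits


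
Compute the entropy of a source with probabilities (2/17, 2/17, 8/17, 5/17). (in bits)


H = -sum(p_i * log2(p_i)). Terms: -(2/17)*log2(2/17) = 0.363231; -(2/17)*log2(2/17) = 0.363231; -(8/17)*log2(8/17) = 0.511747; -(5/17)*log2(5/17) = 0.519275. H = 0.363231 + 0.363231 + 0.511747 + 0.519275 = 1.7575

1.7575 bits


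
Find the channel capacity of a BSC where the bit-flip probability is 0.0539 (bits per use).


H(p) = -p*log2(p) - (1-p)*log2(1-p) = -0.0539*log2(0.0539) - 0.9461*log2(0.9461) = 0.227111 + 0.075627 = 0.3027. C = 1 - H(p) = 1 - 0.3027 = 0.6973

0.6973 bits


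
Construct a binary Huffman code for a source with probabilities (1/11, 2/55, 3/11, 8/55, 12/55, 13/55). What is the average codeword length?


Huffman construction (repeatedly merge the two least-probable nodes; each merge adds 1 bit to every symbol beneath it): 2/55 + 1/11 = 7/55; 7/55 + 8/55 = 3/11; 12/55 + 13/55 = 5/11; 3/11 + 3/11 = 6/11; 5/11 + 6/11 = 1. Resulting codeword lengths (in the order the probabilities were given): (4, 4, 2, 3, 2, 2). L_avg = sum(p_i * l_i) = 1/11*4 + 2/55*4 + 3/11*2 + 8/55*3 + 12/55*2 + 13/55*2 = 12/5 = 2.4

2.4 bits


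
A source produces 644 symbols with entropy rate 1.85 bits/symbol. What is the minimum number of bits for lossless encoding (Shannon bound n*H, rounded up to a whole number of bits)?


Minimum bits >= n * H = 644 * 1.85 = 1191.4, rounded up to a whole number of bits = 1192

1192 bits


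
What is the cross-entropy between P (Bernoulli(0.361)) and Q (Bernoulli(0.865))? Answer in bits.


H(P,Q) = -p*log2(q) - (1-p)*log2(1-q). -0.361*log2(0.865) = 0.075531; -0.639*log2(0.135) = 1.846051. H(P,Q) = 0.075531 + 1.846051 = 1.9216

1.9216 bits


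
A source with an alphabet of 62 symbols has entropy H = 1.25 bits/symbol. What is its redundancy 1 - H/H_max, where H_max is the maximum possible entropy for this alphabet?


H_max = log2(K) = log2(62) = 5.9542 bits/symbol. Redundancy = 1 - H/H_max = 1 - 1.25/5.9542 = 1 - 0.2099 = 0.7901

0.7901


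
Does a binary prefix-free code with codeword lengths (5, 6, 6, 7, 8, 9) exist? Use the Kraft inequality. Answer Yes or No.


Kraft sum = sum(2^(-l_i)) = 0.0762, need <= 1. Result: satisfied (a binary prefix-free code with these lengths exists)

Yes


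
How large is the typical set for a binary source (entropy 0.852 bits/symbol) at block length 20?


log2|A_typical| = nH = 20 * 0.852 = 17.04, so |A_typical| ~ 2^17.04 = 1.348e+05

1.348e+05


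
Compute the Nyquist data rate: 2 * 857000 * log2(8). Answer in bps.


Rate = 2 * B * log2(M) = 2 * 857000 * 3.0 = 5142000.0

5142000.0 bps


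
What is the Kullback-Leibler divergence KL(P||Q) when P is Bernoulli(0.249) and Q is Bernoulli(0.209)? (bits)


KL = p*log2(p/q) + (1-p)*log2((1-p)/(1-q)) = 0.249*log2(0.249/0.209) + 0.751*log2(0.751/0.791) = 0.0067

0.0067 bits


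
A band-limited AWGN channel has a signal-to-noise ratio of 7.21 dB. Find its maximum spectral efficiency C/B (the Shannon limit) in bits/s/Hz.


SNR_linear = 10^(7.21/10) = 5.2602; C/B = log2(1 + SNR_linear) = log2(1 + 5.2602) = 2.6462

2.6462 bits/s/Hz


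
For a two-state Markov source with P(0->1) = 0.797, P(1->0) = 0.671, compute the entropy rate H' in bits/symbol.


Stationary distribution: pi_0 = p10/(p01+p10) = 0.4571, pi_1 = 0.5429. Entropy rate H' = pi_0*H(p01) + pi_1*H(p10) = 0.4571*0.7279 + 0.5429*0.9139 = 0.8289

0.8289 bits/symbol


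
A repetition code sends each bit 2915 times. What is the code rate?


Rate = k/n = 1/2915

1/2915


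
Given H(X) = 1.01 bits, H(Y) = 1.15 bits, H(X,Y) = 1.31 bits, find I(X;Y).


I(X;Y) = H(X) + H(Y) - H(X,Y) = 1.01 + 1.15 - 1.31 = 0.85

0.85 bits


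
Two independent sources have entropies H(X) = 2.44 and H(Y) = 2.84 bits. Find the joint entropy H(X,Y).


For independent variables, H(X,Y) = H(X) + H(Y) = 2.44 + 2.84 = 5.28

5.28 bits


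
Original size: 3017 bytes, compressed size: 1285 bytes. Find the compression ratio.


Ratio = original / compressed = 3017 / 1285 = 2.3479

2.3479


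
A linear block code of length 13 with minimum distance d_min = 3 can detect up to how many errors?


Detection capability = d_min - 1 = 3 - 1 = 2

2 errors


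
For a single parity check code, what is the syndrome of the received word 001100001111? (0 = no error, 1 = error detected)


Syndrome = XOR of all bits = 0 XOR 0 XOR 1 XOR 1 XOR 0 XOR 0 XOR 0 XOR 0 XOR 1 XOR 1 XOR 1 XOR 1 = 0

0


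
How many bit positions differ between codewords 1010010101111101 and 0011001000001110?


Count differing positions: ^ . . ^ . ^ ^ ^ . ^ ^ ^ . . ^ ^ = 10 differences

10


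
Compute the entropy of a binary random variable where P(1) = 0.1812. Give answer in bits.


H = -p*log2(p) - (1-p)*log2(1-p). -0.1812*log2(0.1812) = 0.446539; -0.8188*log2(0.8188) = 0.236156. H = 0.446539 + 0.236156 = 0.6827

0.6827 bits


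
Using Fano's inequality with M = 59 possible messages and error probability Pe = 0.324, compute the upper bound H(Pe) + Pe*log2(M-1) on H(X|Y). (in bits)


H(Pe) = -Pe*log2(Pe) - (1-Pe)*log2(1-Pe) = -0.324*log2(0.324) - 0.676*log2(0.676) = 0.526803 + 0.381876 = 0.9087. Pe*log2(M-1) = 0.324*log2(58) = 1.897986. Bound = H(Pe) + Pe*log2(M-1) = 0.526803 + 0.381876 + 1.897986 = 2.8067

2.8067 bits


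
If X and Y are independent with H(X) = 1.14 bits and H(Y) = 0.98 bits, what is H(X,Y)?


For independent variables, H(X,Y) = H(X) + H(Y) = 1.14 + 0.98 = 2.12

2.12 bits


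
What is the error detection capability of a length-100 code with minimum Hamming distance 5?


Detection capability = d_min - 1 = 5 - 1 = 4

4 errors


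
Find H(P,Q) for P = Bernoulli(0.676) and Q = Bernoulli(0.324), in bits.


H(P,Q) = -p*log2(q) - (1-p)*log2(1-q). -0.676*log2(0.324) = 1.099132; -0.324*log2(0.676) = 0.183029. H(P,Q) = 1.099132 + 0.183029 = 1.2822

1.2822 bits


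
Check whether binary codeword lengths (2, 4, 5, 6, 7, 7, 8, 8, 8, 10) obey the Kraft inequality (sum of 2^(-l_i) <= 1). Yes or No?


Kraft sum = sum(2^(-l_i)) = 0.3877, need <= 1. Result: satisfied (a binary prefix-free code with these lengths exists)

Yes


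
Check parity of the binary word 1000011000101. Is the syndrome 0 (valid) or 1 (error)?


Syndrome = XOR of all bits = 1 XOR 0 XOR 0 XOR 0 XOR 0 XOR 1 XOR 1 XOR 0 XOR 0 XOR 0 XOR 1 XOR 0 XOR 1 = 1

1


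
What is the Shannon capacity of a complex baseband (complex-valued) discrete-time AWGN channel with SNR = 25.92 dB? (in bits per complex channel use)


SNR_linear = 10^(25.92/10) = 390.8409; C = log2(1 + SNR_linear) = log2(1 + 390.8409) = 8.6141

8.6141 bits/channel use


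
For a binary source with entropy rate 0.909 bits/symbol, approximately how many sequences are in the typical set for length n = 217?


log2|A_typical| = nH = 217 * 0.909 = 197.253, so |A_typical| ~ 2^197.253 = 2.394e+59

2.394e+59


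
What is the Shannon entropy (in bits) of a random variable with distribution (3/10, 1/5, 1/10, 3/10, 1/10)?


H = -sum(p_i * log2(p_i)). Terms: -(3/10)*log2(3/10) = 0.521090; -(1/5)*log2(1/5) = 0.464386; -(1/10)*log2(1/10) = 0.332193; -(3/10)*log2(3/10) = 0.521090; -(1/10)*log2(1/10) = 0.332193. H = 0.521090 + 0.464386 + 0.332193 + 0.521090 + 0.332193 = 2.171

2.171 bits


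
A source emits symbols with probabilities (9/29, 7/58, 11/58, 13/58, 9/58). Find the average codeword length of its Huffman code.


Huffman construction (repeatedly merge the two least-probable nodes; each merge adds 1 bit to every symbol beneath it): 7/58 + 9/58 = 8/29; 11/58 + 13/58 = 12/29; 8/29 + 9/29 = 17/29; 12/29 + 17/29 = 1. Resulting codeword lengths (in the order the probabilities were given): (2, 3, 2, 2, 3). L_avg = sum(p_i * l_i) = 9/29*2 + 7/58*3 + 11/58*2 + 13/58*2 + 9/58*3 = 66/29 = 2.2759

2.2759 bits


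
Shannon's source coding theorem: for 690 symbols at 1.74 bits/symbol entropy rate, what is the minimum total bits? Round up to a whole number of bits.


Minimum bits >= n * H = 690 * 1.74 = 1200.6, rounded up to a whole number of bits = 1201

1201 bits


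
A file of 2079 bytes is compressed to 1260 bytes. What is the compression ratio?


Ratio = original / compressed = 2079 / 1260 = 1.65

1.65


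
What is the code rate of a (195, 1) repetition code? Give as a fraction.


Rate = k/n = 1/195

1/195


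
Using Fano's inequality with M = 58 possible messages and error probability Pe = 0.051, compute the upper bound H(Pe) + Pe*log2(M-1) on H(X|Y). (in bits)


H(Pe) = -Pe*log2(Pe) - (1-Pe)*log2(1-Pe) = -0.051*log2(0.051) - 0.949*log2(0.949) = 0.218961 + 0.071668 = 0.2906. Pe*log2(M-1) = 0.051*log2(57) = 0.297477. Bound = H(Pe) + Pe*log2(M-1) = 0.218961 + 0.071668 + 0.297477 = 0.5881

0.5881 bits


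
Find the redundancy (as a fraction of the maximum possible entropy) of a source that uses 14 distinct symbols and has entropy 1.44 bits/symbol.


H_max = log2(K) = log2(14) = 3.8074 bits/symbol. Redundancy = 1 - H/H_max = 1 - 1.44/3.8074 = 1 - 0.3782 = 0.6218

0.6218


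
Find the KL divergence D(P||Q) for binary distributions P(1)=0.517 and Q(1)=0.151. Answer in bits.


KL = p*log2(p/q) + (1-p)*log2((1-p)/(1-q)) = 0.517*log2(0.517/0.151) + 0.483*log2(0.483/0.849) = 0.525

0.525 bits


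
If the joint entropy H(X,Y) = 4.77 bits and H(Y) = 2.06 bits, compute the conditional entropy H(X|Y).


H(X|Y) = H(X,Y) - H(Y) = 4.77 - 2.06 = 2.71

2.71 bits


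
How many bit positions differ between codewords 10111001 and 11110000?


Count differing positions: . ^ . . ^ . . ^ = 3 differences

3


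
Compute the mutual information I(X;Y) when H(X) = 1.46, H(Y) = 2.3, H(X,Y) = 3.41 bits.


I(X;Y) = H(X) + H(Y) - H(X,Y) = 1.46 + 2.3 - 3.41 = 0.35

0.35 bits


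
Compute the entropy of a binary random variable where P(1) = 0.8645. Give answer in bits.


H = -p*log2(p) - (1-p)*log2(1-p). -0.8645*log2(0.8645) = 0.181599; -0.1355*log2(0.1355) = 0.390733. H = 0.181599 + 0.390733 = 0.5723

0.5723 bits


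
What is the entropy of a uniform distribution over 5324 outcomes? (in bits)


H = log2(n) = log2(5324) = 12.3783

12.3783 bits


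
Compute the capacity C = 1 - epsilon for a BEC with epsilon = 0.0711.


C = 1 - epsilon = 1 - 0.0711 = 0.9289

0.9289 bits


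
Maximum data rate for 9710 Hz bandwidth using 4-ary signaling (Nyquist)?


Rate = 2 * B * log2(M) = 2 * 9710 * 2.0 = 38840.0

38840.0 bps


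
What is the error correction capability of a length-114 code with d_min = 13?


Correction capability = floor((d-1)/2) = floor((13-1)/2) = 6

6 errors


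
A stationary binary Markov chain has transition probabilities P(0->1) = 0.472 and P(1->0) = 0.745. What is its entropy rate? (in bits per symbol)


Stationary distribution: pi_0 = p10/(p01+p10) = 0.6122, pi_1 = 0.3878. Entropy rate H' = pi_0*H(p01) + pi_1*H(p10) = 0.6122*0.9977 + 0.3878*0.8191 = 0.9285

0.9285 bits/symbol


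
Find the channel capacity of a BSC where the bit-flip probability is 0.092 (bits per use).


H(p) = -p*log2(p) - (1-p)*log2(1-p) = -0.092*log2(0.092) - 0.908*log2(0.908) = 0.316684 + 0.126426 = 0.4431. C = 1 - H(p) = 1 - 0.4431 = 0.5569

0.5569 bits


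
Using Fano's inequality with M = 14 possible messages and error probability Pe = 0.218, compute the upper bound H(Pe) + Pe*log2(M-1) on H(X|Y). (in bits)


H(Pe) = -Pe*log2(Pe) - (1-Pe)*log2(1-Pe) = -0.218*log2(0.218) - 0.782*log2(0.782) = 0.479077 + 0.277422 = 0.7565. Pe*log2(M-1) = 0.218*log2(13) = 0.806696. Bound = H(Pe) + Pe*log2(M-1) = 0.479077 + 0.277422 + 0.806696 = 1.5632

1.5632 bits


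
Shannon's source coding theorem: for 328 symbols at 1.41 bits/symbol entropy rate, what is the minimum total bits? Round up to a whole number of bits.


Minimum bits >= n * H = 328 * 1.41 = 462.48, rounded up to a whole number of bits = 463

463 bits


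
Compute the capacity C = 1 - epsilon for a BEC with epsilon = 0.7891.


C = 1 - epsilon = 1 - 0.7891 = 0.2109

0.2109 bits


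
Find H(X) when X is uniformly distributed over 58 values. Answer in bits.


H = log2(n) = log2(58) = 5.858

5.858 bits


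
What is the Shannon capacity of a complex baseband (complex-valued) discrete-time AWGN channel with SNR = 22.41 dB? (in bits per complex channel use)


SNR_linear = 10^(22.41/10) = 174.1807; C = log2(1 + SNR_linear) = log2(1 + 174.1807) = 7.4527

7.4527 bits/channel use


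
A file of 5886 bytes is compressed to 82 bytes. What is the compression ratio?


Ratio = original / compressed = 5886 / 82 = 71.7805

71.7805


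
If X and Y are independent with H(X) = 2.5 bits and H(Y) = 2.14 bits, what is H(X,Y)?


For independent variables, H(X,Y) = H(X) + H(Y) = 2.5 + 2.14 = 4.64

4.64 bits


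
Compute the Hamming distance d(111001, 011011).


Count differing positions: ^ . . . ^ . = 2 differences

2


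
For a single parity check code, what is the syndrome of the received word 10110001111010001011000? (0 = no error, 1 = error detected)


Syndrome = XOR of all bits = 1 XOR 0 XOR 1 XOR 1 XOR 0 XOR 0 XOR 0 XOR 1 XOR 1 XOR 1 XOR 1 XOR 0 XOR 1 XOR 0 XOR 0 XOR 0 XOR 1 XOR 0 XOR 1 XOR 1 XOR 0 XOR 0 XOR 0 = 1

1


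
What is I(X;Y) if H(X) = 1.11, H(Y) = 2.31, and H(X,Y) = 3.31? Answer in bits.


I(X;Y) = H(X) + H(Y) - H(X,Y) = 1.11 + 2.31 - 3.31 = 0.11

0.11 bits


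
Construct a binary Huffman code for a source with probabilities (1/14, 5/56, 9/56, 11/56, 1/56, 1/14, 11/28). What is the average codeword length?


Huffman construction (repeatedly merge the two least-probable nodes; each merge adds 1 bit to every symbol beneath it): 1/56 + 1/14 = 5/56; 1/14 + 5/56 = 9/56; 5/56 + 9/56 = 1/4; 9/56 + 11/56 = 5/14; 1/4 + 5/14 = 17/28; 11/28 + 17/28 = 1. Resulting codeword lengths (in the order the probabilities were given): (4, 4, 3, 3, 4, 4, 1). L_avg = sum(p_i * l_i) = 1/14*4 + 5/56*4 + 9/56*3 + 11/56*3 + 1/56*4 + 1/14*4 + 11/28*1 = 69/28 = 2.4643

2.4643 bits


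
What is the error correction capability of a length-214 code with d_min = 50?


Correction capability = floor((d-1)/2) = floor((50-1)/2) = 24

24 errors


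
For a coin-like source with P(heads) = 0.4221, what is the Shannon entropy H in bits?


H = -p*log2(p) - (1-p)*log2(1-p). -0.4221*log2(0.4221) = 0.525237; -0.5779*log2(0.5779) = 0.457181. H = 0.525237 + 0.457181 = 0.9824

0.9824 bits


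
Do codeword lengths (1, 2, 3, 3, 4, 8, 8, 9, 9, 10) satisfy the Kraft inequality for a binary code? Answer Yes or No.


Kraft sum = sum(2^(-l_i)) = 1.0752, need <= 1. Result: violated (a binary prefix-free code with these lengths cannot exist)

No


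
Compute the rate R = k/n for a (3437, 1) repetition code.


Rate = k/n = 1/3437

1/3437


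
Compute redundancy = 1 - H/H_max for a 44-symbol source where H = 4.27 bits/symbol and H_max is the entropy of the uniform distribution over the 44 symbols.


H_max = log2(K) = log2(44) = 5.4594 bits/symbol. Redundancy = 1 - H/H_max = 1 - 4.27/5.4594 = 1 - 0.7821 = 0.2179

0.2179


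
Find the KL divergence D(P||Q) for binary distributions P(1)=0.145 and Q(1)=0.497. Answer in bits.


KL = p*log2(p/q) + (1-p)*log2((1-p)/(1-q)) = 0.145*log2(0.145/0.497) + 0.855*log2(0.855/0.503) = 0.3967

0.3967 bits


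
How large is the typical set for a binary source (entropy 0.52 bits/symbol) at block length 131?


log2|A_typical| = nH = 131 * 0.52 = 68.12, so |A_typical| ~ 2^68.12 = 3.207e+20

3.207e+20


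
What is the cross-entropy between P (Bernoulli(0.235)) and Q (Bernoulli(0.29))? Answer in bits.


H(P,Q) = -p*log2(q) - (1-p)*log2(1-q). -0.235*log2(0.29) = 0.419681; -0.765*log2(0.71) = 0.377993. H(P,Q) = 0.419681 + 0.377993 = 0.7977

0.7977 bits


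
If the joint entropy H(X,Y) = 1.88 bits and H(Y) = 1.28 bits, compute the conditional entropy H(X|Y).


H(X|Y) = H(X,Y) - H(Y) = 1.88 - 1.28 = 0.6

0.6 bits


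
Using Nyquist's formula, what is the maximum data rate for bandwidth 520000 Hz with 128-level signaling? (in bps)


Rate = 2 * B * log2(M) = 2 * 520000 * 7.0 = 7280000.0

7280000.0 bps


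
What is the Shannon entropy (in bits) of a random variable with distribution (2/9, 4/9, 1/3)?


H = -sum(p_i * log2(p_i)). Terms: -(2/9)*log2(2/9) = 0.482206; -(4/9)*log2(4/9) = 0.519967; -(1/3)*log2(1/3) = 0.528321. H = 0.482206 + 0.519967 + 0.528321 = 1.5305

1.5305 bits


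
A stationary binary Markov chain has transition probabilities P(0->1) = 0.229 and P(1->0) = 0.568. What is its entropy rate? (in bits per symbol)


Stationary distribution: pi_0 = p10/(p01+p10) = 0.7127, pi_1 = 0.2873. Entropy rate H' = pi_0*H(p01) + pi_1*H(p10) = 0.7127*0.7763 + 0.2873*0.9866 = 0.8367

0.8367 bits/symbol


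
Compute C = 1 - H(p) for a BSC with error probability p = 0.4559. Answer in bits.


H(p) = -p*log2(p) - (1-p)*log2(1-p) = -0.4559*log2(0.4559) - 0.5441*log2(0.5441) = 0.516631 + 0.477750 = 0.9944. C = 1 - H(p) = 1 - 0.9944 = 0.0056

0.0056 bits


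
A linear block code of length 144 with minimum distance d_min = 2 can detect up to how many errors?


Detection capability = d_min - 1 = 2 - 1 = 1

1 errors


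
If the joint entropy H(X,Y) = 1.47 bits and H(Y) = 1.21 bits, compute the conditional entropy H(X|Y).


H(X|Y) = H(X,Y) - H(Y) = 1.47 - 1.21 = 0.26

0.26 bits


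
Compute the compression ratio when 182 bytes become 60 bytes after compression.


Ratio = original / compressed = 182 / 60 = 3.0333

3.0333


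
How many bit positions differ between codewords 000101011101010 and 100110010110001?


Count differing positions: ^ . . . ^ ^ . . ^ . ^ ^ . ^ ^ = 8 differences

8


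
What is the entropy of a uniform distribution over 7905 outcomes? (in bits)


H = log2(n) = log2(7905) = 12.9485

12.9485 bits


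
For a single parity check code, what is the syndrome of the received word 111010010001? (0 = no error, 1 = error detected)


Syndrome = XOR of all bits = 1 XOR 1 XOR 1 XOR 0 XOR 1 XOR 0 XOR 0 XOR 1 XOR 0 XOR 0 XOR 0 XOR 1 = 0

0


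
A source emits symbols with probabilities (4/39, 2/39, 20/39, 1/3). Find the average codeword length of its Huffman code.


Huffman construction (repeatedly merge the two least-probable nodes; each merge adds 1 bit to every symbol beneath it): 2/39 + 4/39 = 2/13; 2/13 + 1/3 = 19/39; 19/39 + 20/39 = 1. Resulting codeword lengths (in the order the probabilities were given): (3, 3, 1, 2). L_avg = sum(p_i * l_i) = 4/39*3 + 2/39*3 + 20/39*1 + 1/3*2 = 64/39 = 1.641

1.641 bits


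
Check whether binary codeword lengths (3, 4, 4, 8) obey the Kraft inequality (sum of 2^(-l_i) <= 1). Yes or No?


Kraft sum = sum(2^(-l_i)) = 0.2539, need <= 1. Result: satisfied (a binary prefix-free code with these lengths exists)

Yes


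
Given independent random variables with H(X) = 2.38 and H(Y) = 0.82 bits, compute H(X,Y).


For independent variables, H(X,Y) = H(X) + H(Y) = 2.38 + 0.82 = 3.2

3.2 bits


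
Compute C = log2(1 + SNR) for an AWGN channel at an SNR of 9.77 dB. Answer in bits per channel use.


SNR_linear = 10^(9.77/10) = 9.4842; C = log2(1 + SNR_linear) = log2(1 + 9.4842) = 3.3901

3.3901 bits/channel use


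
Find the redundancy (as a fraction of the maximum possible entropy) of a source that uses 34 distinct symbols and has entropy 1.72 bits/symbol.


H_max = log2(K) = log2(34) = 5.0875 bits/symbol. Redundancy = 1 - H/H_max = 1 - 1.72/5.0875 = 1 - 0.3381 = 0.6619

0.6619


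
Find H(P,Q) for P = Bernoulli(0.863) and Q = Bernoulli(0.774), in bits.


H(P,Q) = -p*log2(q) - (1-p)*log2(1-q). -0.863*log2(0.774) = 0.318960; -0.137*log2(0.226) = 0.293948. H(P,Q) = 0.318960 + 0.293948 = 0.6129

0.6129 bits


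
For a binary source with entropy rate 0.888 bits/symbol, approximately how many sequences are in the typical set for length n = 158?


log2|A_typical| = nH = 158 * 0.888 = 140.304, so |A_typical| ~ 2^140.304 = 1.721e+42

1.721e+42


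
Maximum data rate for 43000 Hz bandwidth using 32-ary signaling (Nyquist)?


Rate = 2 * B * log2(M) = 2 * 43000 * 5.0 = 430000.0

430000.0 bps


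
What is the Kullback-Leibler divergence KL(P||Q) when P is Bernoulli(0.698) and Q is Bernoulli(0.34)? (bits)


KL = p*log2(p/q) + (1-p)*log2((1-p)/(1-q)) = 0.698*log2(0.698/0.34) + 0.302*log2(0.302/0.66) = 0.3837

0.3837 bits


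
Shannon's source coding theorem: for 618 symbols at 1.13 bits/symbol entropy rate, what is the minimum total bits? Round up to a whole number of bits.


Minimum bits >= n * H = 618 * 1.13 = 698.34, rounded up to a whole number of bits = 699

699 bits


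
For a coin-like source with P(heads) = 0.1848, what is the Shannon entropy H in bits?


H = -p*log2(p) - (1-p)*log2(1-p). -0.1848*log2(0.1848) = 0.450166; -0.8152*log2(0.8152) = 0.240300. H = 0.450166 + 0.240300 = 0.6905

0.6905 bits


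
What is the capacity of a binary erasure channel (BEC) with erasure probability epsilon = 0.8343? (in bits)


C = 1 - epsilon = 1 - 0.8343 = 0.1657

0.1657 bits


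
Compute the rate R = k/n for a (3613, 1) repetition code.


Rate = k/n = 1/3613

1/3613


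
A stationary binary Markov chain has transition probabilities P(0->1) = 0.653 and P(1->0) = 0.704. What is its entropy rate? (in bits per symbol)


Stationary distribution: pi_0 = p10/(p01+p10) = 0.5188, pi_1 = 0.4812. Entropy rate H' = pi_0*H(p01) + pi_1*H(p10) = 0.5188*0.9314 + 0.4812*0.8763 = 0.9049

0.9049 bits/symbol


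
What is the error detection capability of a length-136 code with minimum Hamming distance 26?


Detection capability = d_min - 1 = 26 - 1 = 25

25 errors


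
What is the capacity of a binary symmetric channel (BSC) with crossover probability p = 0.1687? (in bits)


H(p) = -p*log2(p) - (1-p)*log2(1-p) = -0.1687*log2(0.1687) - 0.8313*log2(0.8313) = 0.433132 + 0.221590 = 0.6547. C = 1 - H(p) = 1 - 0.6547 = 0.3453

0.3453 bits


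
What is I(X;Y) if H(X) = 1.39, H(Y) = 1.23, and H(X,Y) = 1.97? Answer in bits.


I(X;Y) = H(X) + H(Y) - H(X,Y) = 1.39 + 1.23 - 1.97 = 0.65

0.65 bits


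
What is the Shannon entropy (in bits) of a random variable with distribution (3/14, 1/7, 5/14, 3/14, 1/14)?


H = -sum(p_i * log2(p_i)). Terms: -(3/14)*log2(3/14) = 0.476227; -(1/7)*log2(1/7) = 0.401051; -(5/14)*log2(5/14) = 0.530510; -(3/14)*log2(3/14) = 0.476227; -(1/14)*log2(1/14) = 0.271954. H = 0.476227 + 0.401051 + 0.530510 + 0.476227 + 0.271954 = 2.156

2.156 bits


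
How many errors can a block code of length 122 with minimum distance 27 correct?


Correction capability = floor((d-1)/2) = floor((27-1)/2) = 13

13 errors


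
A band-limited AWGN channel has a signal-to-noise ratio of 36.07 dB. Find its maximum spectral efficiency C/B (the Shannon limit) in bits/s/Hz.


SNR_linear = 10^(36.07/10) = 4045.7589; C/B = log2(1 + SNR_linear) = log2(1 + 4045.7589) = 11.9826

11.9826 bits/s/Hz


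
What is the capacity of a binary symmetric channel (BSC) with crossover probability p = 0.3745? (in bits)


H(p) = -p*log2(p) - (1-p)*log2(1-p) = -0.3745*log2(0.3745) - 0.6255*log2(0.6255) = 0.530652 + 0.423412 = 0.9541. C = 1 - H(p) = 1 - 0.9541 = 0.0459

0.0459 bits


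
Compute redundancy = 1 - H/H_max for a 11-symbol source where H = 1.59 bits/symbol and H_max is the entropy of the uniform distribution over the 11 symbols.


H_max = log2(K) = log2(11) = 3.4594 bits/symbol. Redundancy = 1 - H/H_max = 1 - 1.59/3.4594 = 1 - 0.4596 = 0.5404

0.5404


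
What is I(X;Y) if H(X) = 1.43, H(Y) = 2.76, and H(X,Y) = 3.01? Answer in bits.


I(X;Y) = H(X) + H(Y) - H(X,Y) = 1.43 + 2.76 - 3.01 = 1.18

1.18 bits


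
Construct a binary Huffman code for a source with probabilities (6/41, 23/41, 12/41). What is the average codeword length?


Huffman construction (repeatedly merge the two least-probable nodes; each merge adds 1 bit to every symbol beneath it): 6/41 + 12/41 = 18/41; 18/41 + 23/41 = 1. Resulting codeword lengths (in the order the probabilities were given): (2, 1, 2). L_avg = sum(p_i * l_i) = 6/41*2 + 23/41*1 + 12/41*2 = 59/41 = 1.439

1.439 bits


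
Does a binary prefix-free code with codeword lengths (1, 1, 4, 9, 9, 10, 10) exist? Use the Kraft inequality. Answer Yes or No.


Kraft sum = sum(2^(-l_i)) = 1.0684, need <= 1. Result: violated (a binary prefix-free code with these lengths cannot exist)

No


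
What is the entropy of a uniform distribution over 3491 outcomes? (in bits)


H = log2(n) = log2(3491) = 11.7694

11.7694 bits


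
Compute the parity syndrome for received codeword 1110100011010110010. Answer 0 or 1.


Syndrome = XOR of all bits = 1 XOR 1 XOR 1 XOR 0 XOR 1 XOR 0 XOR 0 XOR 0 XOR 1 XOR 1 XOR 0 XOR 1 XOR 0 XOR 1 XOR 1 XOR 0 XOR 0 XOR 1 XOR 0 = 0

0


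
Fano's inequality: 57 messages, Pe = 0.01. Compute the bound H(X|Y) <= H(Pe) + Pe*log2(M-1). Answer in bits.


H(Pe) = -Pe*log2(Pe) - (1-Pe)*log2(1-Pe) = -0.01*log2(0.01) - 0.99*log2(0.99) = 0.066439 + 0.014355 = 0.0808. Pe*log2(M-1) = 0.01*log2(56) = 0.058074. Bound = H(Pe) + Pe*log2(M-1) = 0.066439 + 0.014355 + 0.058074 = 0.1389

0.1389 bits


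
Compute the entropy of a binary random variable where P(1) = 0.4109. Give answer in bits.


H = -p*log2(p) - (1-p)*log2(1-p). -0.4109*log2(0.4109) = 0.527243; -0.5891*log2(0.5891) = 0.449728. H = 0.527243 + 0.449728 = 0.977

0.977 bits


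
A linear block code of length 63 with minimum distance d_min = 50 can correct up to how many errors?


Correction capability = floor((d-1)/2) = floor((50-1)/2) = 24

24 errors


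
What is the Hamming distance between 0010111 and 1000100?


Count differing positions: ^ . ^ . . ^ ^ = 4 differences

4


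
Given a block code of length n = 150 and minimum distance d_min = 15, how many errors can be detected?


Detection capability = d_min - 1 = 15 - 1 = 14

14 errors


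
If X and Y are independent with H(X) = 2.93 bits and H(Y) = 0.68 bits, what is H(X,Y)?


For independent variables, H(X,Y) = H(X) + H(Y) = 2.93 + 0.68 = 3.61

3.61 bits


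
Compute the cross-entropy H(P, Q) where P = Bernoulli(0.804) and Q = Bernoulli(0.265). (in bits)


H(P,Q) = -p*log2(q) - (1-p)*log2(1-q). -0.804*log2(0.265) = 1.540412; -0.196*log2(0.735) = 0.087060. H(P,Q) = 1.540412 + 0.087060 = 1.6275

1.6275 bits


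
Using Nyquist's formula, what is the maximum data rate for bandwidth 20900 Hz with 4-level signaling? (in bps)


Rate = 2 * B * log2(M) = 2 * 20900 * 2.0 = 83600.0

83600.0 bps


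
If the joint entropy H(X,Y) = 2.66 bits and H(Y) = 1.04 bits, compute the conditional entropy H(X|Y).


H(X|Y) = H(X,Y) - H(Y) = 2.66 - 1.04 = 1.62

1.62 bits


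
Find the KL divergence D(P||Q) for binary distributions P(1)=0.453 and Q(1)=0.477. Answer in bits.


KL = p*log2(p/q) + (1-p)*log2((1-p)/(1-q)) = 0.453*log2(0.453/0.477) + 0.547*log2(0.547/0.523) = 0.0017

0.0017 bits


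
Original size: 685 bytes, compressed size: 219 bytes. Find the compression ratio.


Ratio = original / compressed = 685 / 219 = 3.1279

3.1279


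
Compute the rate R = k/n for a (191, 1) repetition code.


Rate = k/n = 1/191

1/191


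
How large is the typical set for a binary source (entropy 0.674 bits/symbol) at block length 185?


log2|A_typical| = nH = 185 * 0.674 = 124.69, so |A_typical| ~ 2^124.69 = 3.431e+37

3.431e+37


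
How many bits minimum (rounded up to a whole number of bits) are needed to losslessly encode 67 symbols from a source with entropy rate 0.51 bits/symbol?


Minimum bits >= n * H = 67 * 0.51 = 34.17, rounded up to a whole number of bits = 35

35 bits


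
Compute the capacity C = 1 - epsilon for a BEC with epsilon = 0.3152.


C = 1 - epsilon = 1 - 0.3152 = 0.6848

0.6848 bits


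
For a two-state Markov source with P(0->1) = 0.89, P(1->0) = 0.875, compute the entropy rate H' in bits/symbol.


Stationary distribution: pi_0 = p10/(p01+p10) = 0.4958, pi_1 = 0.5042. Entropy rate H' = pi_0*H(p01) + pi_1*H(p10) = 0.4958*0.4999 + 0.5042*0.5436 = 0.5219

0.5219 bits/symbol


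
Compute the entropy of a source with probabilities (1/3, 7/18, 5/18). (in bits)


H = -sum(p_i * log2(p_i)). Terms: -(1/3)*log2(1/3) = 0.528321; -(7/18)*log2(7/18) = 0.529888; -(5/18)*log2(5/18) = 0.513332. H = 0.528321 + 0.529888 + 0.513332 = 1.5715

1.5715 bits


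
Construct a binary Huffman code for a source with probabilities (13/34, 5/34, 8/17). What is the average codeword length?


Huffman construction (repeatedly merge the two least-probable nodes; each merge adds 1 bit to every symbol beneath it): 5/34 + 13/34 = 9/17; 8/17 + 9/17 = 1. Resulting codeword lengths (in the order the probabilities were given): (2, 2, 1). L_avg = sum(p_i * l_i) = 13/34*2 + 5/34*2 + 8/17*1 = 26/17 = 1.5294

1.5294 bits


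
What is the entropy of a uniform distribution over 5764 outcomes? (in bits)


H = log2(n) = log2(5764) = 12.4929

12.4929 bits


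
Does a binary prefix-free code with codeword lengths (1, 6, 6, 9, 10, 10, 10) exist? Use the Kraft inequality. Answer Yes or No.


Kraft sum = sum(2^(-l_i)) = 0.5361, need <= 1. Result: satisfied (a binary prefix-free code with these lengths exists)

Yes


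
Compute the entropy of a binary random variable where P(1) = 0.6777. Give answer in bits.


H = -p*log2(p) - (1-p)*log2(1-p). -0.6777*log2(0.6777) = 0.380380; -0.3223*log2(0.3223) = 0.526485. H = 0.380380 + 0.526485 = 0.9069

0.9069 bits


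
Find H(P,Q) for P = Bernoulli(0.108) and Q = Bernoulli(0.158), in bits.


H(P,Q) = -p*log2(q) - (1-p)*log2(1-q). -0.108*log2(0.158) = 0.287496; -0.892*log2(0.842) = 0.221312. H(P,Q) = 0.287496 + 0.221312 = 0.5088

0.5088 bits


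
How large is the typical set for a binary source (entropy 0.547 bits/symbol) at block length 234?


log2|A_typical| = nH = 234 * 0.547 = 127.998, so |A_typical| ~ 2^127.998 = 3.398e+38

3.398e+38


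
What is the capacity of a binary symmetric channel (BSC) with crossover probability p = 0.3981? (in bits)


H(p) = -p*log2(p) - (1-p)*log2(1-p) = -0.3981*log2(0.3981) - 0.6019*log2(0.6019) = 0.528994 + 0.440834 = 0.9698. C = 1 - H(p) = 1 - 0.9698 = 0.0302

0.0302 bits


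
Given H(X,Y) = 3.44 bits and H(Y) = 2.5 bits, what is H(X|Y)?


H(X|Y) = H(X,Y) - H(Y) = 3.44 - 2.5 = 0.94

0.94 bits


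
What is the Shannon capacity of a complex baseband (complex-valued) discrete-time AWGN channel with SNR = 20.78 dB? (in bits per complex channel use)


SNR_linear = 10^(20.78/10) = 119.6741; C = log2(1 + SNR_linear) = log2(1 + 119.6741) = 6.915

6.915 bits/channel use


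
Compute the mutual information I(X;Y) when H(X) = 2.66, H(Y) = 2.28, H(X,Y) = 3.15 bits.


I(X;Y) = H(X) + H(Y) - H(X,Y) = 2.66 + 2.28 - 3.15 = 1.79

1.79 bits


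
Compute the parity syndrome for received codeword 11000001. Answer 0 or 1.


Syndrome = XOR of all bits = 1 XOR 1 XOR 0 XOR 0 XOR 0 XOR 0 XOR 0 XOR 1 = 1

1


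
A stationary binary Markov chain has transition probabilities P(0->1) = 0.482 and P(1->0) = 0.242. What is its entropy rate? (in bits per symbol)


Stationary distribution: pi_0 = p10/(p01+p10) = 0.3343, pi_1 = 0.6657. Entropy rate H' = pi_0*H(p01) + pi_1*H(p10) = 0.3343*0.9991 + 0.6657*0.7984 = 0.8654

0.8654 bits/symbol


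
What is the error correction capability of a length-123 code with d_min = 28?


Correction capability = floor((d-1)/2) = floor((28-1)/2) = 13

13 errors


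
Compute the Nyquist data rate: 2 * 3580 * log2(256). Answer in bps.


Rate = 2 * B * log2(M) = 2 * 3580 * 8.0 = 57280.0

57280.0 bps


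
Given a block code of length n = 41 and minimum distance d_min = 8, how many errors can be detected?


Detection capability = d_min - 1 = 8 - 1 = 7

7 errors


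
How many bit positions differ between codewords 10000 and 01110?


Count differing positions: ^ ^ ^ ^ . = 4 differences

4


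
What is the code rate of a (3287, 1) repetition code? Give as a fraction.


Rate = k/n = 1/3287

1/3287


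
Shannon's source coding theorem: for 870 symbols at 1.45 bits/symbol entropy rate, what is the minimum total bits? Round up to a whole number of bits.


Minimum bits >= n * H = 870 * 1.45 = 1261.5, rounded up to a whole number of bits = 1262

1262 bits


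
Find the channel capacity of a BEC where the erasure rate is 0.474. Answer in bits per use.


C = 1 - epsilon = 1 - 0.474 = 0.526

0.526 bits


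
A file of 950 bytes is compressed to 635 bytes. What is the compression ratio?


Ratio = original / compressed = 950 / 635 = 1.4961

1.4961


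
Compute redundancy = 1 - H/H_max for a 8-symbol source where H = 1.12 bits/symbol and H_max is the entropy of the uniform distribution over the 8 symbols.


H_max = log2(K) = log2(8) = 3.0 bits/symbol. Redundancy = 1 - H/H_max = 1 - 1.12/3.0 = 1 - 0.3733 = 0.6267

0.6267


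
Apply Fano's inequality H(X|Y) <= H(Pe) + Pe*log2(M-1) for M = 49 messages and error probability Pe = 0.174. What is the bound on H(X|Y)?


H(Pe) = -Pe*log2(Pe) - (1-Pe)*log2(1-Pe) = -0.174*log2(0.174) - 0.826*log2(0.826) = 0.438974 + 0.227799 = 0.6668. Pe*log2(M-1) = 0.174*log2(48) = 0.971783. Bound = H(Pe) + Pe*log2(M-1) = 0.438974 + 0.227799 + 0.971783 = 1.6386

1.6386 bits


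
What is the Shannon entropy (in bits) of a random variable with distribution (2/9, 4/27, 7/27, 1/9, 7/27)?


H = -sum(p_i * log2(p_i)). Terms: -(2/9)*log2(2/9) = 0.482206; -(4/27)*log2(4/27) = 0.408131; -(7/27)*log2(7/27) = 0.504916; -(1/9)*log2(1/9) = 0.352214; -(7/27)*log2(7/27) = 0.504916. H = 0.482206 + 0.408131 + 0.504916 + 0.352214 + 0.504916 = 2.2524

2.2524 bits
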